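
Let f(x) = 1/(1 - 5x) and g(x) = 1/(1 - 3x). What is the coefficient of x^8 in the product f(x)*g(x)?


The coefficient of x^n in f*g is the Cauchy product: sum_{k=0}^{n} a^k * b^(n-k).
With a=5, b=3, n=8:
sum_{k=0}^{8} 5^k * 3^(8-k)
= 966721

966721


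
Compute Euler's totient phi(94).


phi(n) counts integers in [1, n] coprime to n. Using the multiplicative formula phi(n) = n * prod_{p | n} (1 - 1/p):
94 = 2 * 47, so
phi(94) = 94 * (1 - 1/2) * (1 - 1/47) = 46.

46


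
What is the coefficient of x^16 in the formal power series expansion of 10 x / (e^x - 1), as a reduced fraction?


The exponential generating function for Bernoulli numbers is
x / (e^x - 1) = sum_{k>=0} B_k x^k / k!.
So the coefficient of x^16 in 10 x / (e^x - 1) is 10 B_16 / 16!.
Computing: B_16 = -3617/510, 16! = 20922789888000, giving
10 * -3617/510 / 20922789888000 = -3617/1067062284288000.

-3617/1067062284288000


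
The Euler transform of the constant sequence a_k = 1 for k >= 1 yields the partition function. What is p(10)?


The Euler transform converts the sequence a_k = 1 into the number of integer partitions.
Using the recurrence or dynamic programming:
p(10) = 42

42


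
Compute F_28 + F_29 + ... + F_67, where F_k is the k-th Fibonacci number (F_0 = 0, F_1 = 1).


Use the identity sum_{k=0}^{N} F_k = F_{N+2} - 1 (which follows from F_{k+2} - F_{k+1} = F_k). Then
sum_{k=28}^{67} F_k = (F_{69} - 1) - (F_{29} - 1) = F_{69} - F_{29}.
Computing: F_{69} = 117669030460994, F_{29} = 514229, so
Sum = 117669030460994 - 514229 = 117669029946765.

117669029946765


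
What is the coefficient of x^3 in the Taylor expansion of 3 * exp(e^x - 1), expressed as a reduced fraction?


exp(e^x - 1) = sum_{k>=0} Bell_k x^k / k!, where Bell_k is the k-th Bell number.
So the coefficient of x^3 is 3 * Bell_3 / 3!.
Computing: Bell_3 = 5 and 3! = 6, giving
3 * 5/6 = 5/2.

5/2


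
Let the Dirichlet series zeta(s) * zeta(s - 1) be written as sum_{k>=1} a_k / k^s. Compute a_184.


Convolution gives a_k = sum_{d | k} d * 1 = sum_{d | k} d = sigma(k), the sum of positive divisors of k.
For k = 184, the divisors are 1, 2, 4, 8, 23, 46, 92, 184, so
sigma(184) = 1 + 2 + 4 + 8 + 23 + 46 + 92 + 184 = 360.

360


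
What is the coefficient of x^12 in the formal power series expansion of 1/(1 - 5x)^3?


The general identity 1/(1 - c x)^r = sum_{k>=0} c^k C(k + r - 1, r - 1) x^k follows by substituting y = c x into 1/(1 - y)^r = sum_{k>=0} C(k + r - 1, r - 1) y^k.
For c = 5, r = 3, k = 12:
5^12 * C(14, 2) = 244140625 * 91 = 22216796875.

22216796875


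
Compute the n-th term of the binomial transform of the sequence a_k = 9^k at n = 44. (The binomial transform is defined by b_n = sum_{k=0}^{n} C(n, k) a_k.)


With a_k = 9^k, b_n = sum_{k=0}^{n} C(n, k) 9^k = (1 + 9)^n by the binomial theorem.
For n = 44: (1 + 9)^44 = 10^44 = 100000000000000000000000000000000000000000000.

100000000000000000000000000000000000000000000


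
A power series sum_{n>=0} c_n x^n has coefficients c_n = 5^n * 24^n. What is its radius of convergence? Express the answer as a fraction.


By the root test (Cauchy-Hadamard), the radius is R = 1 / limsup_n |c_n|^(1/n).
Here |c_n|^(1/n) = (5^n * 24^n)^(1/n) = 5 * 24 = 120 for all n.
So R = 1/120 = 1/120.

1/120


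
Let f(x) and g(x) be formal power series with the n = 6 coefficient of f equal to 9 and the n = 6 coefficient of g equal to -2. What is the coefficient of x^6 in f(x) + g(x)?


Addition of formal power series is termwise.
The coefficient of x^6 in f + g = 9 + -2
= 7

7


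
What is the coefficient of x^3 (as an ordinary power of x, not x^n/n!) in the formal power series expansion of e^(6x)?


The exponential series is e^y = sum_{k>=0} y^k / k!. Substituting y = 6x gives
e^(6x) = sum_{k>=0} 6^k x^k / k!.
So the coefficient of x^n is a^n/n! with a = 6, n = 3:
6^3 / 3! = 216/6 = 36

36


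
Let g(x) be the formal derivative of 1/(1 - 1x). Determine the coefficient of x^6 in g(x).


Differentiate termwise: d/dx sum_{k>=0} 1^k x^k = sum_{k>=1} k 1^k x^(k-1) = sum_{j>=0} (j+1) 1^(j+1) x^j.
Equivalently, d/dx [1/(1 - 1x)] = 1/(1 - 1x)^2.
For j = 6: 7 * 1^7 = 7 * 1 = 7.

7


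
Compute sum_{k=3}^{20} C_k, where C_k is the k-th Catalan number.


C_3 through C_20: 5, 14, 42, 132, 429, 1430, 4862, 16796, 58786, 208012, 742900, 2674440, 9694845, 35357670, 129644790, 477638700, 1767263190, 6564120420
Sum = 5 + 14 + 42 + 132 + 429 + 1430 + 4862 + 16796 + 58786 + 208012 + 742900 + 2674440 + 9694845 + 35357670 + 129644790 + 477638700 + 1767263190 + 6564120420
= 8987427463

8987427463


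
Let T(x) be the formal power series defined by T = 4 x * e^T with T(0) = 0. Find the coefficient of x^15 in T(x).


Apply the Lagrange inversion formula: if T = 4 x * phi(T) with phi(t) = e^t, then
[x^n] T = 4^n * (1/n) [t^(n-1)] phi(t)^n = 4^n * (1/n) [t^(n-1)] e^(n t) = 4^n * (1/n) * n^(n-1) / (n-1)! = 4^n * n^(n-1) / n!.
When c = 1 this is the Cayley count of rooted labeled trees on n vertices, divided by n!.
For n = 15: 4^15 * 15^14 / 15! = 1073741824 * 29192926025390625/1307674368000 = 167961600000000000/7007.

167961600000000000/7007


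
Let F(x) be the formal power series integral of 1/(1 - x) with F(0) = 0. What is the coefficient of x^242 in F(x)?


1/(1 - x) = sum_{k>=0} x^k. Integrating termwise and using F(0) = 0 gives
F(x) = sum_{k>=0} x^(k+1) / (k+1) = sum_{m>=1} x^m / m = -ln(1 - x).
So the coefficient of x^242 is 1/242 = 1/242.

1/242


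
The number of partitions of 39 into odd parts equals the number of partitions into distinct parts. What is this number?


Computing partitions of 39 into odd parts (1, 3, 5, ...):
Using the generating function prod_{k>=0} 1/(1-x^(2k+1)),
the count is 982

982


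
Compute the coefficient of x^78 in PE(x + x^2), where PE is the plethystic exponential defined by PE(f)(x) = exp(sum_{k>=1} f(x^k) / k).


With f(x) = x + x^2, the exponent is sum_{k>=1} (x^k + x^(2k)) / k = -ln(1 - x) - ln(1 - x^2). Exponentiating:
PE(x + x^2) = 1 / ((1 - x)(1 - x^2)).
This is the generating function for partitions of n into parts of size 1 or 2. The number of 2's can be any j in 0..39, and the rest are 1's, so
[x^78] = floor(78/2) + 1 = 40.

40


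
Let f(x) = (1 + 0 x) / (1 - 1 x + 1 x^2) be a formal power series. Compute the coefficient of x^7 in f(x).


Write f(x) = sum_{k>=0} a_k x^k. Multiplying both sides by 1 - 1 x + 1 x^2 gives
(1 - 1 x + 1 x^2) sum_{k>=0} a_k x^k = 1 + 0 x.
Matching coefficients:
 x^0: a_0 = 1
 x^1: a_1 - 1 a_0 = 0  =>  a_1 = 1*1 + 0 = 1
 x^k (k >= 2): a_k = 1 a_{k-1} - 1 a_{k-2}.
Iterating: a_2 = 0, a_3 = -1, a_4 = -1, a_5 = 0, a_6 = 1, a_7 = 1.
So the coefficient of x^7 is 1.

1


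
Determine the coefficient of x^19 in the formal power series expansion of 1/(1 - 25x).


The geometric series identity gives 1/(1 - c x) = sum_{k>=0} c^k x^k, so the coefficient of x^k is c^k.
Here c = 25 and k = 19.
Computing: 25^19 = 363797880709171295166015625

363797880709171295166015625


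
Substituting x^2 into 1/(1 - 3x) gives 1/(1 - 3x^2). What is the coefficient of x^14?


The coefficient of x^(2m) in 1/(1 - 3x^2) is 3^m.
With n = 14 = 2*7, the coefficient is 3^7 = 2187.

2187


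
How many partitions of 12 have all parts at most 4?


Using the generating function (1-x)^(-1)(1-x^2)^(-1)...(1-x^4)^(-1),
the coefficient of x^12 counts these restricted partitions.
Result = 34

34


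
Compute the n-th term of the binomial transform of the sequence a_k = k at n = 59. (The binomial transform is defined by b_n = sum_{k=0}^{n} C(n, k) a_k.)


With a_k = k, b_n = sum_{k=0}^{n} C(n, k) k. Using k * C(n, k) = n * C(n-1, k-1) gives b_n = n * sum_{k>=1} C(n-1, k-1) = n * 2^(n-1).
For n = 59: 59 * 2^58 = 59 * 288230376151711744 = 17005592192950992896.

17005592192950992896


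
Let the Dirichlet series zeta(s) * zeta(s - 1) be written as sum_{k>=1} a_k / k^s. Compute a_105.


Convolution gives a_k = sum_{d | k} d * 1 = sum_{d | k} d = sigma(k), the sum of positive divisors of k.
For k = 105, the divisors are 1, 3, 5, 7, 15, 21, 35, 105, so
sigma(105) = 1 + 3 + 5 + 7 + 15 + 21 + 35 + 105 = 192.

192


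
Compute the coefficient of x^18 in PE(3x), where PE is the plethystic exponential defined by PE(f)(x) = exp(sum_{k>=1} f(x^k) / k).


With f(x) = 3x, the exponent is sum_{k>=1} 3 x^k / k = 3 * (-ln(1 - x)). Exponentiating:
PE(3x) = exp(-3 ln(1 - x)) = 1/(1 - x)^3.
By the negative binomial expansion, [x^n] 1/(1 - x)^3 = C(n + 2, 2).
For n = 18: C(20, 2) = 190.

190


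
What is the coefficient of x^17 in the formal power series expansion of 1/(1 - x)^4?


The negative binomial / multiset identity is
1/(1 - x)^r = sum_{k>=0} C(k + r - 1, r - 1) x^k.
Here r = 4 and k = 17, so the coefficient is
C(17 + 3, 3) = C(20, 3)
= 1140

1140


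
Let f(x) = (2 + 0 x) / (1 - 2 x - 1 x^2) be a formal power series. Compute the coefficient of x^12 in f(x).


Write f(x) = sum_{k>=0} a_k x^k. Multiplying both sides by 1 - 2 x - 1 x^2 gives
(1 - 2 x - 1 x^2) sum_{k>=0} a_k x^k = 2 + 0 x.
Matching coefficients:
 x^0: a_0 = 2
 x^1: a_1 - 2 a_0 = 0  =>  a_1 = 2*2 + 0 = 4
 x^k (k >= 2): a_k = 2 a_{k-1} + 1 a_{k-2}.
Iterating: a_2 = 10, a_3 = 24, a_4 = 58, a_5 = 140, a_6 = 338, a_7 = 816, a_8 = 1970, a_9 = 4756, a_10 = 11482, a_11 = 27720, a_12 = 66922.
So the coefficient of x^12 is 66922.

66922


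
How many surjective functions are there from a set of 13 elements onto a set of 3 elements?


By inclusion-exclusion on which target elements are missed, the number of surjections from an n-set onto a k-set is
surj(n, k) = sum_{j=0}^{k} (-1)^j C(k, j) (k - j)^n.
Equivalently surj(n, k) = k! * S(n, k), where S(n, k) is the Stirling number of the second kind.
For n = 13, k = 3:
S(13, 3) = 261625, so
surj = 3! * 261625 = 6 * 261625 = 1569750.

1569750


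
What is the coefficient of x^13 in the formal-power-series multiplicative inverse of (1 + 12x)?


The inverse is 1/(1 + 12x). Apply the geometric identity 1/(1 - y) = sum_{k>=0} y^k with y = -12x:
1/(1 + 12x) = sum_{k>=0} (-12)^k x^k.
So the coefficient of x^13 is (-12)^13 = -106993205379072.

-106993205379072


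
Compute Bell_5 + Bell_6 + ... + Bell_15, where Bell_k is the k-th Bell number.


Recall Bell_k counts set partitions of a k-set (with Bell_0 = 1 by convention).
Bell_5 through Bell_15: 52, 203, 877, 4140, 21147, 115975, 678570, 4213597, 27644437, 190899322, 1382958545
Sum = 52 + 203 + 877 + 4140 + 21147 + 115975 + 678570 + 4213597 + 27644437 + 190899322 + 1382958545 = 1606536865.

1606536865


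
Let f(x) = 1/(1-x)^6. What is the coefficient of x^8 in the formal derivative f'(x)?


Differentiate: d/dx [ 1/(1-x)^r ] = r / (1-x)^(r+1).
Here r = 6, so f'(x) = 6 / (1-x)^7.
The expansion of 1/(1-x)^(r+1) has coefficient of x^n equal to C(n+r, r).
So the coefficient of x^8 in f'(x) is
6 * C(14, 6) = 6 * 3003 = 18018

18018


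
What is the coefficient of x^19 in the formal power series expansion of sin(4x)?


The Maclaurin series is sin(t) = sum_{k>=0} (-1)^k t^(2k+1) / (2k+1)!, so substituting t = 4x, only odd powers of x are nonzero, with coefficient of x^(2k+1) equal to (-1)^k 4^(2k+1) / (2k+1)!.
Write 19 = 2*9 + 1, giving the coefficient (-1)^9 * 4^19 / 19! = -274877906944/121645100408832000 = -4194304/1856156927625.

-4194304/1856156927625


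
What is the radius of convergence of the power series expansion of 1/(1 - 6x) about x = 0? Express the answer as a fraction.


Expanding 1/(1 - 6x) = sum_{k>=0} 6^k x^k, the series converges when |6x| < 1, i.e., |x| < 1/6.
So the radius of convergence is 1/6 = 1/6.

1/6


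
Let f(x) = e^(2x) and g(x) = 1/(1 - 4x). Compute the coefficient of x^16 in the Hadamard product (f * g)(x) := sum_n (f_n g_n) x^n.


Expanding: f_k = 2^k/k! (from e^(2x)) and g_k = 4^k (from 1/(1 - 4x)). So the Hadamard coefficient (f * g)_k = 2^k 4^k / k! = (8)^k / k!.
For k = 16: 8^16/16! = 281474976710656/20922789888000 = 8589934592/638512875.

8589934592/638512875


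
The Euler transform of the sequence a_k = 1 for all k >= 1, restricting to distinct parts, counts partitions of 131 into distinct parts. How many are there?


Partitions of 131 into distinct parts can be computed via generating function.
Product (1+x)(1+x^2)(1+x^3)...
The coefficient of x^131 = 5010688

5010688


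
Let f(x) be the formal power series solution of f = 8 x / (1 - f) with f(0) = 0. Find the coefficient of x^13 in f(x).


Apply Lagrange inversion: f = 8 x * phi(f) with phi(t) = 1/(1 - t), so
[x^n] f = 8^n * (1/n) [t^(n-1)] phi(t)^n = 8^n * (1/n) [t^(n-1)] (1 - t)^(-n) = 8^n * (1/n) C(2n - 2, n - 1) = 8^n * C_{n-1}.
For n = 13: C_12 = C(24, 12) / 13 = 2704156/13 = 208012.
With the 8^13 = 549755813888 factor, the coefficient is 549755813888 * 208012 = 114355806358470656.

114355806358470656


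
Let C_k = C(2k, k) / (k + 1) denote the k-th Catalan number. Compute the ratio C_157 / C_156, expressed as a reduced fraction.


Using C_k = (2k)! / (k! (k+1)!), the ratio C_{k+1}/C_k simplifies to
C_{k+1}/C_k = [(2k+2)! / ((k+1)! (k+2)!)] * [k! (k+1)! / (2k)!]
 = (2k+2)(2k+1) / ((k+1)(k+2)) = 2(2k+1) / (k+2).
For k = 156: 2(2*156 + 1) / (156 + 2) = 626/158 = 313/79.

313/79


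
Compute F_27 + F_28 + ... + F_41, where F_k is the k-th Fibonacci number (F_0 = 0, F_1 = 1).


Use the identity sum_{k=0}^{N} F_k = F_{N+2} - 1 (which follows from F_{k+2} - F_{k+1} = F_k). Then
sum_{k=27}^{41} F_k = (F_{43} - 1) - (F_{28} - 1) = F_{43} - F_{28}.
Computing: F_{43} = 433494437, F_{28} = 317811, so
Sum = 433494437 - 317811 = 433176626.

433176626


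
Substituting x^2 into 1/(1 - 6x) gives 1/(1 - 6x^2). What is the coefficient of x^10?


The coefficient of x^(2m) in 1/(1 - 6x^2) is 6^m.
With n = 10 = 2*5, the coefficient is 6^5 = 7776.

7776


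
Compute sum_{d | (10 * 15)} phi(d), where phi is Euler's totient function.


First, 10 * 15 = 150. One classical identity is sum_{d | n} phi(d) = n (each k in [1, n] has a unique gcd with n, and among the k's with gcd(k, n) = n/d there are phi(d) of them). So the sum equals 150. We also verify directly:
Divisors of 150: 1, 2, 3, 5, 6, 10, 15, 25, 30, 50, 75, 150.
phi values: 1, 1, 2, 4, 2, 4, 8, 20, 8, 20, 40, 40.
Sum = 150.

150


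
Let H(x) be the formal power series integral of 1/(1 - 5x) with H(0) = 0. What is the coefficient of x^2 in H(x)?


1/(1 - 5x) = sum_{k>=0} 5^k x^k. Integrating termwise with H(0) = 0:
H(x) = sum_{k>=0} 5^k x^(k+1) / (k+1) = sum_{m>=1} 5^(m-1) x^m / m.
For m = 2: 5^1/2 = 5/2 = 5/2.

5/2


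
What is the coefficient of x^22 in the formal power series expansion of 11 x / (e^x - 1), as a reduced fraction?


The exponential generating function for Bernoulli numbers is
x / (e^x - 1) = sum_{k>=0} B_k x^k / k!.
So the coefficient of x^22 in 11 x / (e^x - 1) is 11 B_22 / 22!.
Computing: B_22 = 854513/138, 22! = 1124000727777607680000, giving
11 * 854513/138 / 1124000727777607680000 = 77683/1281918185399255040000.

77683/1281918185399255040000


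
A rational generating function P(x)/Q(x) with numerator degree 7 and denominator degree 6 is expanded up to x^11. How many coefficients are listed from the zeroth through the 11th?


Expanding up to x^11 gives the coefficients for x^0, x^1, ..., x^11.
That is 11 + 1 = 12 coefficients in total.

12


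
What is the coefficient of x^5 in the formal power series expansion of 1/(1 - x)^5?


The expansion 1/(1 - x)^r = sum_{k>=0} C(k + r - 1, r - 1) x^k follows from the multiset / negative-binomial theorem (or from repeated differentiation of the geometric series).
For r = 5 and k = 5:
C(9, 4) = 362880 / (24 * 120) = 126.

126


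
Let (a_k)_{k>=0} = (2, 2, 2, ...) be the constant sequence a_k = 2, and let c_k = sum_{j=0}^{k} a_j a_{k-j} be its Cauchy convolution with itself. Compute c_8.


Since a_j = 2 for all j >= 0, the convolution sum becomes
c_k = sum_{j=0}^{k} 2 * 2 = 4 * (k + 1).
Equivalently, the generating function of (a_k) is 2/(1 - x) and its square is 4/(1 - x)^2 = sum_{k>=0} 4(k + 1) x^k.
For k = 8: 4 * 9 = 36.

36


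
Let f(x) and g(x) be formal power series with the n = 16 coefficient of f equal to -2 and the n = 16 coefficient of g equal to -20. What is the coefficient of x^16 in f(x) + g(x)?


Addition of formal power series is termwise.
The coefficient of x^16 in f + g = -2 + -20
= -22

-22


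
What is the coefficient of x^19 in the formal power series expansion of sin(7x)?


The Maclaurin series is sin(t) = sum_{k>=0} (-1)^k t^(2k+1) / (2k+1)!, so substituting t = 7x, only odd powers of x are nonzero, with coefficient of x^(2k+1) equal to (-1)^k 7^(2k+1) / (2k+1)!.
Write 19 = 2*9 + 1, giving the coefficient (-1)^9 * 7^19 / 19! = -11398895185373143/121645100408832000 = -232630513987207/2482553069568000.

-232630513987207/2482553069568000


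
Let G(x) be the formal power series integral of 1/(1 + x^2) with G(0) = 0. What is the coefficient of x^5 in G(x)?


1/(1 + x^2) = sum_{j>=0} (-1)^j x^(2j). Integrating termwise with G(0) = 0:
G(x) = sum_{j>=0} (-1)^j x^(2j+1) / (2j+1) = arctan(x).
Only odd powers are nonzero. For x^5 write 5 = 2*2 + 1, giving
(-1)^2 / 5 = 1/5 = 1/5.

1/5


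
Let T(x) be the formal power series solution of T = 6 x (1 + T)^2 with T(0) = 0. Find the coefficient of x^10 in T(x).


Apply the Lagrange inversion formula: if T = 6 x * phi(T) with phi(t) = (1 + t)^2, then [x^n] T = 6^n * (1/n) [t^(n-1)] phi(t)^n = 6^n * (1/n) [t^(n-1)] (1 + t)^(2n) = 6^n * (1/n) C(2n, n-1).
Using the identity C(2n, n-1) = C(2n, n) * n / (n+1), the unscaled factor equals C(2n, n) / (n+1) = C_n, the n-th Catalan number.
For n = 10: C_10 = C(20, 10) / 11 = 184756/11 = 16796.
With the 6^10 = 60466176 factor, the coefficient is 60466176 * 16796 = 1015589892096.

1015589892096


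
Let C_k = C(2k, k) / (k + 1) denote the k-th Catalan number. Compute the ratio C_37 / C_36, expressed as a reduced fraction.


Using C_k = (2k)! / (k! (k+1)!), the ratio C_{k+1}/C_k simplifies to
C_{k+1}/C_k = [(2k+2)! / ((k+1)! (k+2)!)] * [k! (k+1)! / (2k)!]
 = (2k+2)(2k+1) / ((k+1)(k+2)) = 2(2k+1) / (k+2).
For k = 36: 2(2*36 + 1) / (36 + 2) = 146/38 = 73/19.

73/19


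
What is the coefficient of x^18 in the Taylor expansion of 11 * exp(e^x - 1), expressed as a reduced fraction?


exp(e^x - 1) = sum_{k>=0} Bell_k x^k / k!, where Bell_k is the k-th Bell number.
So the coefficient of x^18 is 11 * Bell_18 / 18!.
Computing: Bell_18 = 682076806159 and 18! = 6402373705728000, giving
11 * 682076806159/6402373705728000 = 97439543737/83147710464000.

97439543737/83147710464000


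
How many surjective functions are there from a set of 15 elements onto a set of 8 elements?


By inclusion-exclusion on which target elements are missed, the number of surjections from an n-set onto a k-set is
surj(n, k) = sum_{j=0}^{k} (-1)^j C(k, j) (k - j)^n.
Equivalently surj(n, k) = k! * S(n, k), where S(n, k) is the Stirling number of the second kind.
For n = 15, k = 8:
S(15, 8) = 216627840, so
surj = 8! * 216627840 = 40320 * 216627840 = 8734434508800.

8734434508800


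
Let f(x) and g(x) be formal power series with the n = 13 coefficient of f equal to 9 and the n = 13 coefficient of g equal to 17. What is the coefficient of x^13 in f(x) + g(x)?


Addition of formal power series is termwise.
The coefficient of x^13 in f + g = 9 + 17
= 26

26


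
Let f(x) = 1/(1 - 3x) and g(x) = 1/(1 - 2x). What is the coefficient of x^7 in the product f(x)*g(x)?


The coefficient of x^n in f*g is the Cauchy product: sum_{k=0}^{n} a^k * b^(n-k).
With a=3, b=2, n=7:
sum_{k=0}^{7} 3^k * 2^(7-k)
= 6305

6305


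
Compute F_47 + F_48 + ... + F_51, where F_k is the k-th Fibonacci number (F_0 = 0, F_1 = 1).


Use the identity sum_{k=0}^{N} F_k = F_{N+2} - 1 (which follows from F_{k+2} - F_{k+1} = F_k). Then
sum_{k=47}^{51} F_k = (F_{53} - 1) - (F_{48} - 1) = F_{53} - F_{48}.
Computing: F_{53} = 53316291173, F_{48} = 4807526976, so
Sum = 53316291173 - 4807526976 = 48508764197.

48508764197


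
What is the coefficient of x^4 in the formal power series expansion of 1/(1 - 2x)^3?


The general identity 1/(1 - c x)^r = sum_{k>=0} c^k C(k + r - 1, r - 1) x^k follows by substituting y = c x into 1/(1 - y)^r = sum_{k>=0} C(k + r - 1, r - 1) y^k.
For c = 2, r = 3, k = 4:
2^4 * C(6, 2) = 16 * 15 = 240.

240


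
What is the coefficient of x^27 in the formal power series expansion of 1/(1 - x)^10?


The negative binomial / multiset identity is
1/(1 - x)^r = sum_{k>=0} C(k + r - 1, r - 1) x^k.
Here r = 10 and k = 27, so the coefficient is
C(27 + 9, 9) = C(36, 9)
= 94143280

94143280


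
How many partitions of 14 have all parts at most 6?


Using the generating function (1-x)^(-1)(1-x^2)^(-1)...(1-x^6)^(-1),
the coefficient of x^14 counts these restricted partitions.
Result = 90

90


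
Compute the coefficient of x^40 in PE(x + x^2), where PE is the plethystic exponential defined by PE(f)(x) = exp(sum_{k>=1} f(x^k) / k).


With f(x) = x + x^2, the exponent is sum_{k>=1} (x^k + x^(2k)) / k = -ln(1 - x) - ln(1 - x^2). Exponentiating:
PE(x + x^2) = 1 / ((1 - x)(1 - x^2)).
This is the generating function for partitions of n into parts of size 1 or 2. The number of 2's can be any j in 0..20, and the rest are 1's, so
[x^40] = floor(40/2) + 1 = 21.

21


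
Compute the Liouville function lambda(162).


The Liouville function is lambda(k) = (-1)^Omega(k), where Omega(k) counts the prime factors of k with multiplicity.
Factoring: 162 = 2 * 3 * 3 * 3 * 3, so Omega(162) = 5.
lambda(162) = (-1)^5 = -1.

-1


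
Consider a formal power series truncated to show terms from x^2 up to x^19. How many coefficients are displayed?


From x^2 to x^19 inclusive, the count is 19 - 2 + 1 = 18.

18


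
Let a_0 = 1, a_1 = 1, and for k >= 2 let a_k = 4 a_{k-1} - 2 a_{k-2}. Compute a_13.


Iterating the recurrence forward:
a_0 = 1
a_1 = 1
a_2 = 4*1 - 2*1 = 2
a_3 = 4*2 - 2*1 = 6
a_4 = 4*6 - 2*2 = 20
a_5 = 4*20 - 2*6 = 68
a_6 = 4*68 - 2*20 = 232
a_7 = 4*232 - 2*68 = 792
a_8 = 4*792 - 2*232 = 2704
a_9 = 4*2704 - 2*792 = 9232
a_10 = 4*9232 - 2*2704 = 31520
a_11 = 4*31520 - 2*9232 = 107616
a_12 = 4*107616 - 2*31520 = 367424
a_13 = 4*367424 - 2*107616 = 1254464
So a_13 = 1254464.

1254464


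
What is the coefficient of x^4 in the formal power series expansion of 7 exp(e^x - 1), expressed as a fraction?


exp(e^x - 1) is the exponential generating function for the Bell numbers Bell_k: exp(e^x - 1) = sum_{k>=0} Bell_k x^k / k!.
So the coefficient of x^4 in 7 exp(e^x - 1) is 7 Bell_4 / 4!.
Computing: Bell_4 = 15 and 4! = 24, giving
7 * 15/24 = 35/8.

35/8


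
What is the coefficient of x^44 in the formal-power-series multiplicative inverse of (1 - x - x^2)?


Let the inverse be f(x) = sum_{k>=0} a_k x^k. From f(x) * (1 - x - x^2) = 1 and matching coefficients:
 x^0: a_0 = 1.
 x^1: a_1 - a_0 = 0, so a_1 = 1.
 x^k (k >= 2): a_k - a_{k-1} - a_{k-2} = 0, i.e. a_k = a_{k-1} + a_{k-2}.
This is the Fibonacci-type recurrence shifted so that a_0 = a_1 = 1.
Iterating: a_0=1, a_1=1, a_2=2, a_3=3, a_4=5, a_5=8, a_6=13, a_7=21, a_8=34, a_9=55, ...
a_44 = 1134903170.

1134903170


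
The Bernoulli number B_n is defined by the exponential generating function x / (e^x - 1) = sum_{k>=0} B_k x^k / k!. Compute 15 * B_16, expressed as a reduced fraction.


Bernoulli numbers can also be computed recursively via B_0 = 1 and sum_{j=0}^{m} C(m+1, j) B_j = 0 for m >= 1. Odd-index Bernoulli numbers vanish for k >= 3.
Computing B_16 = -3617/510, so 15 * B_16 = 15 * -3617/510 = -3617/34.

-3617/34


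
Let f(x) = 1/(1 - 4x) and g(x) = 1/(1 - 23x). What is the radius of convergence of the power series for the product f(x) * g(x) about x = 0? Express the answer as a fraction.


The radius of 1/(1 - 4x) is 1/4 (nearest singularity at x = 1/4), and the radius of 1/(1 - 23x) is 1/23.
The product f(x)*g(x) = 1/((1 - 4x)(1 - 23x)) has singularities at both 1/4 and 1/23, so its radius of convergence is the distance to the nearest one:
min(1/4, 1/23) = 1/23.

1/23


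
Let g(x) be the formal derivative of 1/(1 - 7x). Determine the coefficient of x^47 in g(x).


Differentiate termwise: d/dx sum_{k>=0} 7^k x^k = sum_{k>=1} k 7^k x^(k-1) = sum_{j>=0} (j+1) 7^(j+1) x^j.
Equivalently, d/dx [1/(1 - 7x)] = 7/(1 - 7x)^2.
For j = 47: 48 * 7^48 = 48 * 36703368217294125441230211032033660188801 = 1761761674430118021179050129537615689062448.

1761761674430118021179050129537615689062448


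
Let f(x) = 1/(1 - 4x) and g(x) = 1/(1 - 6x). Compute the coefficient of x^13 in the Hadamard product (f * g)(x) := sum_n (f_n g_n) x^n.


f has coefficients f_k = 4^k and g has coefficients g_k = 6^k, so the Hadamard product has coefficient (f*g)_k = 4^k * 6^k = 24^k.
For k = 13: 24^13 = 876488338465357824.

876488338465357824


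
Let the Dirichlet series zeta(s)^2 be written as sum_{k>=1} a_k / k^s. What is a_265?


The Dirichlet convolution of the constant function 1 with itself gives (1 * 1)(k) = sum_{d | k} 1 = d(k), the number of positive divisors of k.
Since zeta(s) = sum_{k>=1} 1/k^s, we have zeta(s)^2 = sum_{k>=1} d(k)/k^s, so a_k = d(k).
For k = 265: the divisors are 1, 5, 53, 265.
Count = 4.

4


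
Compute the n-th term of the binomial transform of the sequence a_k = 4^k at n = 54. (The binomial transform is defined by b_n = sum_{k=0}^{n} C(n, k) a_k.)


With a_k = 4^k, b_n = sum_{k=0}^{n} C(n, k) 4^k = (1 + 4)^n by the binomial theorem.
For n = 54: (1 + 4)^54 = 5^54 = 55511151231257827021181583404541015625.

55511151231257827021181583404541015625


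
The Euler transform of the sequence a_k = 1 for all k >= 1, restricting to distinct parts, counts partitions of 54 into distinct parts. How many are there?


Partitions of 54 into distinct parts can be computed via generating function.
Product (1+x)(1+x^2)(1+x^3)...
The coefficient of x^54 = 5718

5718


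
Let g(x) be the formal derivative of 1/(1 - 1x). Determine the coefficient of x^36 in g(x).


Differentiate termwise: d/dx sum_{k>=0} 1^k x^k = sum_{k>=1} k 1^k x^(k-1) = sum_{j>=0} (j+1) 1^(j+1) x^j.
Equivalently, d/dx [1/(1 - 1x)] = 1/(1 - 1x)^2.
For j = 36: 37 * 1^37 = 37 * 1 = 37.

37


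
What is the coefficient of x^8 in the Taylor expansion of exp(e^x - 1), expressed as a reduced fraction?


exp(e^x - 1) = sum_{k>=0} Bell_k x^k / k!, where Bell_k is the k-th Bell number.
So the coefficient of x^8 is Bell_8 / 8!.
Computing: Bell_8 = 4140 and 8! = 40320, giving
4140/40320 = 23/224.

23/224


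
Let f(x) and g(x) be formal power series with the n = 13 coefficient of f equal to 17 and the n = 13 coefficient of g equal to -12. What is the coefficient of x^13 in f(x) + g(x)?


Addition of formal power series is termwise.
The coefficient of x^13 in f + g = 17 + -12
= 5

5


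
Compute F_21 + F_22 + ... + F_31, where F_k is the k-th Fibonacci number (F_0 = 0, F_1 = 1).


Use the identity sum_{k=0}^{N} F_k = F_{N+2} - 1 (which follows from F_{k+2} - F_{k+1} = F_k). Then
sum_{k=21}^{31} F_k = (F_{33} - 1) - (F_{22} - 1) = F_{33} - F_{22}.
Computing: F_{33} = 3524578, F_{22} = 17711, so
Sum = 3524578 - 17711 = 3506867.

3506867


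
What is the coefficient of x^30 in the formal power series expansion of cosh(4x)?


The Maclaurin series is cosh(t) = sum_{m>=0} t^(2m) / (2m)!, so substituting t = 4x, only even powers of x are nonzero, with coefficient of x^(2m) equal to 4^(2m) / (2m)!.
For x^30 the coefficient is 4^30/30! = 1152921504606846976/265252859812191058636308480000000 = 17179869184/3952575621190533915703125.

17179869184/3952575621190533915703125


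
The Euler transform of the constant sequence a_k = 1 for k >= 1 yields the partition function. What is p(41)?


The Euler transform converts the sequence a_k = 1 into the number of integer partitions.
Using the recurrence or dynamic programming:
p(41) = 44583

44583


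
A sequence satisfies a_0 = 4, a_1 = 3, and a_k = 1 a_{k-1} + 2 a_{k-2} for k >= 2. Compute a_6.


The characteristic equation is t^2 - 1 t - 2 = 0, with roots r_1 = 2 and r_2 = -1 (so c_1 = r_1 + r_2, c_2 = -r_1 r_2 as required).
One can use the closed form a_n = A r_1^n + B r_2^n, but direct iteration is more reliable:
a_0 = 4, a_1 = 3, a_2 = 11, a_3 = 17, a_4 = 39, a_5 = 73, a_6 = 151.
So a_6 = 151.

151


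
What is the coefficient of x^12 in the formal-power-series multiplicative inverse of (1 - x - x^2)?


Let the inverse be f(x) = sum_{k>=0} a_k x^k. From f(x) * (1 - x - x^2) = 1 and matching coefficients:
 x^0: a_0 = 1.
 x^1: a_1 - a_0 = 0, so a_1 = 1.
 x^k (k >= 2): a_k - a_{k-1} - a_{k-2} = 0, i.e. a_k = a_{k-1} + a_{k-2}.
This is the Fibonacci-type recurrence shifted so that a_0 = a_1 = 1.
Iterating: a_0=1, a_1=1, a_2=2, a_3=3, a_4=5, a_5=8, a_6=13, a_7=21, a_8=34, a_9=55, ...
a_12 = 233.

233


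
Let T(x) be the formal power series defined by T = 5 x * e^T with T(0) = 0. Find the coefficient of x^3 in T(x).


Apply the Lagrange inversion formula: if T = 5 x * phi(T) with phi(t) = e^t, then
[x^n] T = 5^n * (1/n) [t^(n-1)] phi(t)^n = 5^n * (1/n) [t^(n-1)] e^(n t) = 5^n * (1/n) * n^(n-1) / (n-1)! = 5^n * n^(n-1) / n!.
When c = 1 this is the Cayley count of rooted labeled trees on n vertices, divided by n!.
For n = 3: 5^3 * 3^2 / 3! = 125 * 9/6 = 375/2.

375/2


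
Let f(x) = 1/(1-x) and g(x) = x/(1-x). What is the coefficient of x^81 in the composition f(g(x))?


First simplify the composition: f(g(x)) = 1/(1 - x/(1-x)) = (1-x)/((1-x) - x) = (1-x)/(1-2x).
Now extract the coefficient. Write (1-x)/(1-2x) = 1/(1-2x) - x/(1-2x).
The coefficient of x^n in 1/(1-2x) is 2^n, and in x/(1-2x) is 2^(n-1) (for n >= 1).
So the coefficient of x^81 is 2^81 - 2^80 = 2417851639229258349412352 - 1208925819614629174706176 = 1208925819614629174706176.

1208925819614629174706176


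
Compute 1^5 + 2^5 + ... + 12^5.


This power sum has a closed form given by Faulhaber's formula
sum_{k=1}^{m} k^p = (1 / (p + 1)) * sum_{j=0}^{p} C(p + 1, j) B_j m^(p + 1 - j),
but for small m direct computation is fastest:
1 + 32 + 243 + 1024 + 3125 + 7776 + 16807 + 32768 + 59049 + 100000 + 161051 + 248832 = 630708.

630708


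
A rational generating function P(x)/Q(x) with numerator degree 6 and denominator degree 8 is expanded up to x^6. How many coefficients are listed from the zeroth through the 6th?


Expanding up to x^6 gives the coefficients for x^0, x^1, ..., x^6.
That is 6 + 1 = 7 coefficients in total.

7


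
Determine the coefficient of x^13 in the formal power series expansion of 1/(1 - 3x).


The geometric series identity gives 1/(1 - c x) = sum_{k>=0} c^k x^k, so the coefficient of x^k is c^k.
Here c = 3 and k = 13.
Computing: 3^13 = 1594323

1594323


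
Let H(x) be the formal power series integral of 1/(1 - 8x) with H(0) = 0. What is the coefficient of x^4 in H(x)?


1/(1 - 8x) = sum_{k>=0} 8^k x^k. Integrating termwise with H(0) = 0:
H(x) = sum_{k>=0} 8^k x^(k+1) / (k+1) = sum_{m>=1} 8^(m-1) x^m / m.
For m = 4: 8^3/4 = 512/4 = 128.

128


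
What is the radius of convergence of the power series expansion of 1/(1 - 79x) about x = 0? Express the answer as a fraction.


Expanding 1/(1 - 79x) = sum_{k>=0} 79^k x^k, the series converges when |79x| < 1, i.e., |x| < 1/79.
So the radius of convergence is 1/79 = 1/79.

1/79


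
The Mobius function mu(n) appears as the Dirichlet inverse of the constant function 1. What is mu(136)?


136 has a squared prime factor, so mu(136) = 0.
Factorization reveals a repeated prime.

0


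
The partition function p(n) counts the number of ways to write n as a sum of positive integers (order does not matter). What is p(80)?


Using the generating function prod_{k>=1} 1/(1-x^k), we compute p(80).
By dynamic programming over parts 1 through 80:
p(80) = 15796476

15796476


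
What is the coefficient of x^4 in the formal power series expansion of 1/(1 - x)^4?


The expansion 1/(1 - x)^r = sum_{k>=0} C(k + r - 1, r - 1) x^k follows from the multiset / negative-binomial theorem (or from repeated differentiation of the geometric series).
For r = 4 and k = 4:
C(7, 3) = 5040 / (6 * 24) = 35.

35


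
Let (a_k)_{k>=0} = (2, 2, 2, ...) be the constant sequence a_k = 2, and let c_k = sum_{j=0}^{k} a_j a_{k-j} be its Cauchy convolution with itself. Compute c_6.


Since a_j = 2 for all j >= 0, the convolution sum becomes
c_k = sum_{j=0}^{k} 2 * 2 = 4 * (k + 1).
Equivalently, the generating function of (a_k) is 2/(1 - x) and its square is 4/(1 - x)^2 = sum_{k>=0} 4(k + 1) x^k.
For k = 6: 4 * 7 = 28.

28


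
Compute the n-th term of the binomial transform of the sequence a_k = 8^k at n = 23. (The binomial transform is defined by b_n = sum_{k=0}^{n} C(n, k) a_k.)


With a_k = 8^k, b_n = sum_{k=0}^{n} C(n, k) 8^k = (1 + 8)^n by the binomial theorem.
For n = 23: (1 + 8)^23 = 9^23 = 8862938119652501095929.

8862938119652501095929


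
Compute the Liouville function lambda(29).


The Liouville function is lambda(k) = (-1)^Omega(k), where Omega(k) counts the prime factors of k with multiplicity.
Factoring: 29 = 29, so Omega(29) = 1.
lambda(29) = (-1)^1 = -1.

-1


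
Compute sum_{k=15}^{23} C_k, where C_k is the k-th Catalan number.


C_15 through C_23: 9694845, 35357670, 129644790, 477638700, 1767263190, 6564120420, 24466267020, 91482563640, 343059613650
Sum = 9694845 + 35357670 + 129644790 + 477638700 + 1767263190 + 6564120420 + 24466267020 + 91482563640 + 343059613650
= 467992163925

467992163925


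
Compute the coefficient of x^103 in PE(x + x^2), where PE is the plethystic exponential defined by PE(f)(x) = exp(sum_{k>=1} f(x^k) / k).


With f(x) = x + x^2, the exponent is sum_{k>=1} (x^k + x^(2k)) / k = -ln(1 - x) - ln(1 - x^2). Exponentiating:
PE(x + x^2) = 1 / ((1 - x)(1 - x^2)).
This is the generating function for partitions of n into parts of size 1 or 2. The number of 2's can be any j in 0..51, and the rest are 1's, so
[x^103] = floor(103/2) + 1 = 52.

52


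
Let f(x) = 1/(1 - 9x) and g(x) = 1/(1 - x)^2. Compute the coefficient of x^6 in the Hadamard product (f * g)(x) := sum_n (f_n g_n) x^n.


f has coefficients f_k = 9^k. For g = 1/(1 - x)^2 the coefficient is g_k = C(k + 1, 1) = k + 1. The Hadamard coefficient is (f * g)_k = 9^k * (k + 1).
For k = 6: 9^6 * 7 = 531441 * 7 = 3720087.

3720087


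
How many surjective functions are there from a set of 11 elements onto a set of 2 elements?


By inclusion-exclusion on which target elements are missed, the number of surjections from an n-set onto a k-set is
surj(n, k) = sum_{j=0}^{k} (-1)^j C(k, j) (k - j)^n.
Equivalently surj(n, k) = k! * S(n, k), where S(n, k) is the Stirling number of the second kind.
For n = 11, k = 2:
S(11, 2) = 1023, so
surj = 2! * 1023 = 2 * 1023 = 2046.

2046


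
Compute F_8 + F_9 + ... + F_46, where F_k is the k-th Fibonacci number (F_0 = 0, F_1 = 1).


Use the identity sum_{k=0}^{N} F_k = F_{N+2} - 1 (which follows from F_{k+2} - F_{k+1} = F_k). Then
sum_{k=8}^{46} F_k = (F_{48} - 1) - (F_{9} - 1) = F_{48} - F_{9}.
Computing: F_{48} = 4807526976, F_{9} = 34, so
Sum = 4807526976 - 34 = 4807526942.

4807526942


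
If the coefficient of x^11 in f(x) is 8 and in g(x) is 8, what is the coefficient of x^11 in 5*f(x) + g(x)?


Scalar multiplication scales coefficients: 5 * 8 = 40.
Then add the g coefficient: 40 + 8
= 48

48


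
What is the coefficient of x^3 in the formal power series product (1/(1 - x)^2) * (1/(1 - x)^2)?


Combine the factors: (1/(1 - x)^2) * (1/(1 - x)^2) = 1/(1 - x)^4.
Then use 1/(1 - x)^r = sum_{k>=0} C(k + r - 1, r - 1) x^k with r = 4 and k = 3:
C(6, 3) = 20.

20


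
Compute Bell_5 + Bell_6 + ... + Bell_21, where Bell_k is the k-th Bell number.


Recall Bell_k counts set partitions of a k-set (with Bell_0 = 1 by convention).
Bell_5 through Bell_21: 52, 203, 877, 4140, 21147, 115975, 678570, 4213597, 27644437, 190899322, 1382958545, 10480142147, 82864869804, 682076806159, 5832742205057, 51724158235372, 474869816156751
Sum = 52 + 203 + 877 + 4140 + 21147 + 115975 + 678570 + 4213597 + 27644437 + 190899322 + 1382958545 + 10480142147 + 82864869804 + 682076806159 + 5832742205057 + 51724158235372 + 474869816156751 = 533203744952155.

533203744952155


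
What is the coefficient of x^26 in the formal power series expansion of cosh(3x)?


The Maclaurin series is cosh(t) = sum_{m>=0} t^(2m) / (2m)!, so substituting t = 3x, only even powers of x are nonzero, with coefficient of x^(2m) equal to 3^(2m) / (2m)!.
For x^26 the coefficient is 3^26/26! = 2541865828329/403291461126605635584000000 = 43046721/6829776306569216000000.

43046721/6829776306569216000000


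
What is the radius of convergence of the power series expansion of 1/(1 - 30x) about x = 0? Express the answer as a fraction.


Expanding 1/(1 - 30x) = sum_{k>=0} 30^k x^k, the series converges when |30x| < 1, i.e., |x| < 1/30.
So the radius of convergence is 1/30 = 1/30.

1/30


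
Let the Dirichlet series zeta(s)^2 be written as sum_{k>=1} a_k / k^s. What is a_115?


The Dirichlet convolution of the constant function 1 with itself gives (1 * 1)(k) = sum_{d | k} 1 = d(k), the number of positive divisors of k.
Since zeta(s) = sum_{k>=1} 1/k^s, we have zeta(s)^2 = sum_{k>=1} d(k)/k^s, so a_k = d(k).
For k = 115: the divisors are 1, 5, 23, 115.
Count = 4.

4


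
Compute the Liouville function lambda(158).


The Liouville function is lambda(k) = (-1)^Omega(k), where Omega(k) counts the prime factors of k with multiplicity.
Factoring: 158 = 2 * 79, so Omega(158) = 2.
lambda(158) = (-1)^2 = 1.

1


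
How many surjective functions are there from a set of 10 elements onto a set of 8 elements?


By inclusion-exclusion on which target elements are missed, the number of surjections from an n-set onto a k-set is
surj(n, k) = sum_{j=0}^{k} (-1)^j C(k, j) (k - j)^n.
Equivalently surj(n, k) = k! * S(n, k), where S(n, k) is the Stirling number of the second kind.
For n = 10, k = 8:
S(10, 8) = 750, so
surj = 8! * 750 = 40320 * 750 = 30240000.

30240000


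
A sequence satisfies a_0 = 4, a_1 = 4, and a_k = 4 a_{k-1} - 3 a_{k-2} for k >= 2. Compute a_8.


The characteristic equation is t^2 - 4 t + 3 = 0, with roots r_1 = 3 and r_2 = 1 (so c_1 = r_1 + r_2, c_2 = -r_1 r_2 as required).
One can use the closed form a_n = A r_1^n + B r_2^n, but direct iteration is more reliable:
a_0 = 4, a_1 = 4, a_2 = 4, a_3 = 4, a_4 = 4, a_5 = 4, a_6 = 4, a_7 = 4, a_8 = 4.
So a_8 = 4.

4


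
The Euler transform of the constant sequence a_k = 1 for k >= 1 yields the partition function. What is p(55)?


The Euler transform converts the sequence a_k = 1 into the number of integer partitions.
Using the recurrence or dynamic programming:
p(55) = 451276

451276


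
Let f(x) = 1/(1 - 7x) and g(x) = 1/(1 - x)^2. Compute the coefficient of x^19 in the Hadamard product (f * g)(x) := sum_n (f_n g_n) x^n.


f has coefficients f_k = 7^k. For g = 1/(1 - x)^2 the coefficient is g_k = C(k + 1, 1) = k + 1. The Hadamard coefficient is (f * g)_k = 7^k * (k + 1).
For k = 19: 7^19 * 20 = 11398895185373143 * 20 = 227977903707462860.

227977903707462860


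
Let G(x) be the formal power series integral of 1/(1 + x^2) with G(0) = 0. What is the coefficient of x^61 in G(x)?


1/(1 + x^2) = sum_{j>=0} (-1)^j x^(2j). Integrating termwise with G(0) = 0:
G(x) = sum_{j>=0} (-1)^j x^(2j+1) / (2j+1) = arctan(x).
Only odd powers are nonzero. For x^61 write 61 = 2*30 + 1, giving
(-1)^30 / 61 = 1/61 = 1/61.

1/61


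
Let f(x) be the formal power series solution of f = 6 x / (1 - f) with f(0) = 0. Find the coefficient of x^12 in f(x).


Apply Lagrange inversion: f = 6 x * phi(f) with phi(t) = 1/(1 - t), so
[x^n] f = 6^n * (1/n) [t^(n-1)] phi(t)^n = 6^n * (1/n) [t^(n-1)] (1 - t)^(-n) = 6^n * (1/n) C(2n - 2, n - 1) = 6^n * C_{n-1}.
For n = 12: C_11 = C(22, 11) / 12 = 705432/12 = 58786.
With the 6^12 = 2176782336 factor, the coefficient is 2176782336 * 58786 = 127964326404096.

127964326404096


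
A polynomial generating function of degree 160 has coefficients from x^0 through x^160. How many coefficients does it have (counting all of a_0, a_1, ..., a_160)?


A polynomial of degree 160 takes the form a_0 + a_1 x + ... + a_160 x^160.
The number of coefficients is 160 + 1 = 161.

161
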